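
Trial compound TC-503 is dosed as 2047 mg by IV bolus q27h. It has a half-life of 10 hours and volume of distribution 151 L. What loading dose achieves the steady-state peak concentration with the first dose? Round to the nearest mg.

f = (1/2)^(27/10) ≈ 0.153893; accumulation ratio R = 1/(1−f) ≈ 1.18188.
Loading dose to hit Cmax,ss on first dose: D_load = D_maint·R ≈ 2047 × 1.18188 ≈ 2419.31 mg.

2419 mg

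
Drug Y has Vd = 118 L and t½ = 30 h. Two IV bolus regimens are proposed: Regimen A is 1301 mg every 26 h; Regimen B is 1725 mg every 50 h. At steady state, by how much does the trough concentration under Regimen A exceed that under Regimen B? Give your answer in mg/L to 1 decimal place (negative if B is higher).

6.7 mg/L

Regimen A: f = (1/2)^(26/30) ≈ 0.5484; Cmin,ss = (1301/118)·f/(1−f) ≈ 13.389 mg/L.
Regimen B: f = (1/2)^(50/30) ≈ 0.3150; Cmin,ss = (1725/118)·f/(1−f) ≈ 6.722 mg/L.
Difference ≈ 13.389 − 6.722 ≈ 6.667 mg/L.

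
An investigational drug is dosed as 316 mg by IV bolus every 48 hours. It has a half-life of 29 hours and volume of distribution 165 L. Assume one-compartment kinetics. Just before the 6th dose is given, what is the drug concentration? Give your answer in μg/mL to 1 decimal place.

0.9 μg/mL

f = (1/2)^(τ/t½) = (1/2)^(48/29) ≈ 0.3175.
C₀ = D/Vd = 316/165 ≈ 1.915 μg/mL.
Before the 6th dose, 5 doses have been given. Superposition: Cmin = C₀·(f + f² + … + f^5).
≈ 1.915 × (0.3175 + 0.1008 + 0.0320 + 0.0102 + 0.0032) ≈ 1.915 × 0.4637 ≈ 0.888 μg/mL.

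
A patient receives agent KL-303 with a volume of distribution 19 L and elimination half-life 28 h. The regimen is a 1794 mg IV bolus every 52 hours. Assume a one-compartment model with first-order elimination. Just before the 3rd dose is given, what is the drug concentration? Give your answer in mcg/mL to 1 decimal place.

33.3 mcg/mL

f = (1/2)^(τ/t½) = (1/2)^(52/28) ≈ 0.2760.
C₀ = D/Vd = 1794/19 ≈ 94.421 mcg/mL.
Before the 3rd dose, 2 doses have been given. Superposition: Cmin = C₀·(f + f²).
≈ 94.421 × (0.2760 + 0.0762) ≈ 94.421 × 0.3522 ≈ 33.255 mcg/mL.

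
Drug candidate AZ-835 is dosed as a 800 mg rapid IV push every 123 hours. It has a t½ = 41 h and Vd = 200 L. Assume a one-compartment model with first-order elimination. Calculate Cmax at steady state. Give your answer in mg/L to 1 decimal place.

τ = 123 h = 3 half-lives, so f = (1/2)^3 = 0.125.
Accumulation ratio R = 1/(1 − f) = 1/0.875 = 8/7.
Single-dose peak C₀ = D/Vd = 800/200 = 4 mg/L.
Steady-state peak Cmax,ss = C₀·R = 4 × 8/7 ≈ 4.571 mg/L.

4.6 mg/L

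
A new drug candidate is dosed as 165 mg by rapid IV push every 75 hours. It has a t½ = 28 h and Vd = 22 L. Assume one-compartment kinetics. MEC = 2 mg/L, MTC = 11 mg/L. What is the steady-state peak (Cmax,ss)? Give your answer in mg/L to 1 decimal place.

τ/t½ = 75/28 ≈ 2.6786, so fraction remaining f = (1/2)^(75/28) ≈ 0.1562.
Accumulation ratio R = 1/(1 − f) ≈ 1/0.8438 ≈ 1.1851.
Single-dose peak C₀ = D/Vd = 165/22 ≈ 7.500 mg/L.
Steady-state peak Cmax,ss = C₀·R ≈ 7.500 × 1.1851 ≈ 8.888 mg/L.
Peak 8.9 mg/L vs MTC 11 mg/L: below toxic threshold.

8.9 mg/L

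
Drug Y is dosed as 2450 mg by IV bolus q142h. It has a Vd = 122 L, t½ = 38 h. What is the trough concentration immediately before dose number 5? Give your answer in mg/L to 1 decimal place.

f = (1/2)^(τ/t½) = (1/2)^(142/38) ≈ 0.0750.
C₀ = D/Vd = 2450/122 ≈ 20.082 mg/L.
Before the 5th dose, 4 doses have been given. Superposition: Cmin = C₀·(f + f² + … + f^4).
≈ 20.082 × (0.0750 + 0.0056 + 0.0004 + 0.0000) ≈ 20.082 × 0.0810 ≈ 1.627 mg/L.

1.6 mg/L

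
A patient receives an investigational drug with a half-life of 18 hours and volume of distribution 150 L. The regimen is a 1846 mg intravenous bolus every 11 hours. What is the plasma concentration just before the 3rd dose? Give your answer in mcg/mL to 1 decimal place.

13.3 mcg/mL

f = (1/2)^(τ/t½) = (1/2)^(11/18) ≈ 0.6547.
C₀ = D/Vd = 1846/150 ≈ 12.307 mcg/mL.
Before the 3rd dose, 2 doses have been given. Superposition: Cmin = C₀·(f + f²).
≈ 12.307 × (0.6547 + 0.4286) ≈ 12.307 × 1.0833 ≈ 13.332 mcg/mL.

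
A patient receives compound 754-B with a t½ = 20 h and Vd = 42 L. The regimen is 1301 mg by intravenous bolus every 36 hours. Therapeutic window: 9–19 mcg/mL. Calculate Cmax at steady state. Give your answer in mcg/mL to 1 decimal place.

k = ln2/t½ = ln2/20 ≈ 0.034657 h⁻¹; fraction remaining f = e^(−kτ) = e^(−0.034657×36) ≈ 0.2872.
Accumulation ratio R = 1/(1 − f) ≈ 1/0.7128 ≈ 1.4029.
Each bolus raises the concentration by D/Vd = 1301/42 ≈ 30.976 mcg/mL.
Steady-state peak Cmax,ss = C₀·R ≈ 30.976 × 1.4029 ≈ 43.456 mcg/mL.
Peak 43.5 mcg/mL vs MTC 19 mcg/mL: exceeds toxic threshold.

43.5 mcg/mL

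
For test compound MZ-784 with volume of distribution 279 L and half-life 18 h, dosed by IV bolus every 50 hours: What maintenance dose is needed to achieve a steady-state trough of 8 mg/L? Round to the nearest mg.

13075 mg

τ/t½ = 50/18 ≈ 2.7778, so f = (1/2)^(50/18) ≈ 0.145816.
Cmin,ss = (D/Vd)·f/(1−f), so D = Cmin,ss·Vd·(1−f)/f.
D = 8 × 279 × (1−f)/f ≈ 8 × 279 × 5.85796 ≈ 13074.97 mg.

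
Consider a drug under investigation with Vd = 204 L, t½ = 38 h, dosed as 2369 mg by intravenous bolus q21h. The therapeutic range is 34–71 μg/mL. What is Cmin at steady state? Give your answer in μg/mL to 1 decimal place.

24.9 μg/mL

k = ln2/t½ = ln2/38 ≈ 0.018241 h⁻¹; fraction remaining f = e^(−kτ) = e^(−0.018241×21) ≈ 0.6818.
At steady state, accumulation factor R = 1/(1 − e^(−kτ)) ≈ 3.1427.
Single-dose peak C₀ = D/Vd = 2369/204 ≈ 11.613 μg/mL.
Steady-state peak Cmax,ss = C₀·R ≈ 11.613 × 3.1427 ≈ 36.496 μg/mL.
Steady-state trough Cmin,ss = Cmax,ss·f ≈ 36.496 × 0.6818 ≈ 24.883 μg/mL.
Trough 24.9 μg/mL vs MEC 34 μg/mL: subtherapeutic.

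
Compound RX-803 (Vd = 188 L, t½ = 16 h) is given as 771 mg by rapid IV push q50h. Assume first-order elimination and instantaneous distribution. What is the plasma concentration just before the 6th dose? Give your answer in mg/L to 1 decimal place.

f = (1/2)^(τ/t½) = (1/2)^(50/16) ≈ 0.1146.
C₀ = D/Vd = 771/188 ≈ 4.101 mg/L.
Before the 6th dose, 5 doses have been given. Superposition: Cmin = C₀·(f + f² + … + f^5).
≈ 4.101 × (0.1146 + 0.0131 + 0.0015 + 0.0002 + 0.0000) ≈ 4.101 × 0.1294 ≈ 0.531 mg/L.

0.5 mg/L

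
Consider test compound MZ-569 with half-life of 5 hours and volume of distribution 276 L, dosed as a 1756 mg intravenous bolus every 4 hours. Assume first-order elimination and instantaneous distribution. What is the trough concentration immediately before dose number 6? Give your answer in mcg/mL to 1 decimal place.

f = (1/2)^(τ/t½) = (1/2)^(4/5) ≈ 0.5743.
C₀ = D/Vd = 1756/276 ≈ 6.362 mcg/mL.
Before the 6th dose, 5 doses have been given. Superposition: Cmin = C₀·(f + f² + … + f^5).
≈ 6.362 × (0.5743 + 0.3298 + 0.1894 + 0.1088 + 0.0625) ≈ 6.362 × 1.2648 ≈ 8.047 mcg/mL.

8.0 mcg/mL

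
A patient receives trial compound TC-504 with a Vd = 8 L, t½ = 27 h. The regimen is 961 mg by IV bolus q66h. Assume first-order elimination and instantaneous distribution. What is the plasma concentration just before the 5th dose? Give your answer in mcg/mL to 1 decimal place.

f = (1/2)^(τ/t½) = (1/2)^(66/27) ≈ 0.1837.
C₀ = D/Vd = 961/8 ≈ 120.125 mcg/mL.
Before the 5th dose, 4 doses have been given. Superposition: Cmin = C₀·(f + f² + … + f^4).
≈ 120.125 × (0.1837 + 0.0337 + 0.0062 + 0.0011) ≈ 120.125 × 0.2247 ≈ 26.992 mcg/mL.

27.0 mcg/mL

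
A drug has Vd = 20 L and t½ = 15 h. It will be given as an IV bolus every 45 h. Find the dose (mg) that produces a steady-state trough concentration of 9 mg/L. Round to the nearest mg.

1260 mg

τ/t½ = 45/15 ≈ 3, so f = (1/2)^(45/15) ≈ 0.125000.
Cmin,ss = (D/Vd)·f/(1−f), so D = Cmin,ss·Vd·(1−f)/f.
D = 9 × 20 × (1−f)/f ≈ 9 × 20 × 7.00000 ≈ 1260.00 mg.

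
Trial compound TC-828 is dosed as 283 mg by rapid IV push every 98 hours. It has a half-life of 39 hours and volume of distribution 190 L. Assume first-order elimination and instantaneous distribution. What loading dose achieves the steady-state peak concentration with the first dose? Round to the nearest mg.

f = (1/2)^(98/39) ≈ 0.175213; accumulation ratio R = 1/(1−f) ≈ 1.21243.
Loading dose to hit Cmax,ss on first dose: D_load = D_maint·R ≈ 283 × 1.21243 ≈ 343.12 mg.

343 mg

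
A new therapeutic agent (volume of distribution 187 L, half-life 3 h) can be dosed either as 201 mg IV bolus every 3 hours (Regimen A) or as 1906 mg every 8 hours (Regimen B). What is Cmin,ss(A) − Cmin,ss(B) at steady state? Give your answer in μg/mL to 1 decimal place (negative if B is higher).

-0.8 μg/mL

Regimen A: f = (1/2)^(3/3) ≈ 0.5000; Cmin,ss = (201/187)·f/(1−f) ≈ 1.075 μg/mL.
Regimen B: f = (1/2)^(8/3) ≈ 0.1575; Cmin,ss = (1906/187)·f/(1−f) ≈ 1.905 μg/mL.
Difference ≈ 1.075 − 1.905 ≈ -0.830 μg/mL.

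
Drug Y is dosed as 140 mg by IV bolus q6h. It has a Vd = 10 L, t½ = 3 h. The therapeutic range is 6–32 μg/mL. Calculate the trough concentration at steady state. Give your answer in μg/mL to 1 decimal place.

4.7 μg/mL

τ = 6 h = 2 half-lives, so f = (1/2)^2 = 0.25.
Accumulation ratio R = 1/(1 − f) = 1/0.75 = 4/3.
Single-dose peak C₀ = D/Vd = 140/10 = 14 μg/mL.
Steady-state peak Cmax,ss = C₀·R = 14 × 4/3 ≈ 18.667 μg/mL.
Steady-state trough Cmin,ss = Cmax,ss·f ≈ 18.667 × 0.25 ≈ 4.667 μg/mL.
Trough 4.7 μg/mL vs MEC 6 μg/mL: subtherapeutic.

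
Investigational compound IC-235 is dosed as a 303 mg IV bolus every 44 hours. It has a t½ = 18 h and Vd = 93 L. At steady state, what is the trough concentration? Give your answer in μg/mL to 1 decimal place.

0.7 μg/mL

k = ln2/t½ = ln2/18 ≈ 0.038508 h⁻¹; fraction remaining f = e^(−kτ) = e^(−0.038508×44) ≈ 0.1837.
Each bolus raises the concentration by D/Vd = 303/93 ≈ 3.258 μg/mL.
Steady-state trough Cmin,ss = C₀·f/(1−f) ≈ 3.258 × 0.1837/0.8163 ≈ 0.733 μg/mL.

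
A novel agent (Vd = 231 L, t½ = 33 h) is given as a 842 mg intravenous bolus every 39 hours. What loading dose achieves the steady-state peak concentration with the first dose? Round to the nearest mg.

f = (1/2)^(39/33) ≈ 0.440796; accumulation ratio R = 1/(1−f) ≈ 1.78826.
Loading dose to hit Cmax,ss on first dose: D_load = D_maint·R ≈ 842 × 1.78826 ≈ 1505.71 mg.

1506 mg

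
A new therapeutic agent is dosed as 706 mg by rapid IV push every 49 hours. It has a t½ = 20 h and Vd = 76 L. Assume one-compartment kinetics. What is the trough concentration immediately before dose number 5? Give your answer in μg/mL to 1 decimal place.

f = (1/2)^(τ/t½) = (1/2)^(49/20) ≈ 0.1830.
C₀ = D/Vd = 706/76 ≈ 9.289 μg/mL.
Before the 5th dose, 4 doses have been given. Superposition: Cmin = C₀·(f + f² + … + f^4).
≈ 9.289 × (0.1830 + 0.0335 + 0.0061 + 0.0011) ≈ 9.289 × 0.2237 ≈ 2.078 μg/mL.

2.1 μg/mL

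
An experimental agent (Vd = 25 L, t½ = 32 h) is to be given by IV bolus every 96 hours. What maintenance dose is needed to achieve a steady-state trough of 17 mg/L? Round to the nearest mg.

τ/t½ = 96/32 ≈ 3, so f = (1/2)^(96/32) ≈ 0.125000.
Cmin,ss = (D/Vd)·f/(1−f), so D = Cmin,ss·Vd·(1−f)/f.
D = 17 × 25 × (1−f)/f ≈ 17 × 25 × 7.00000 ≈ 2975.00 mg.

2975 mg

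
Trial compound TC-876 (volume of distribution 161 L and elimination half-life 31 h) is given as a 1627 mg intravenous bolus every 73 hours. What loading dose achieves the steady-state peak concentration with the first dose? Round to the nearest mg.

2022 mg

f = (1/2)^(73/31) ≈ 0.195489; accumulation ratio R = 1/(1−f) ≈ 1.24299.
Loading dose to hit Cmax,ss on first dose: D_load = D_maint·R ≈ 1627 × 1.24299 ≈ 2022.34 mg.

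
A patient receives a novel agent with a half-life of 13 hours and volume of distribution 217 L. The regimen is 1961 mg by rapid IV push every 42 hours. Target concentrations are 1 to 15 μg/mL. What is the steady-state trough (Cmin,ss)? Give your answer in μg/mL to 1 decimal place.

k = ln2/t½ = ln2/13 ≈ 0.053319 h⁻¹; fraction remaining f = e^(−kτ) = e^(−0.053319×42) ≈ 0.1065.
Accumulation ratio R = 1/(1 − f) ≈ 1/0.8935 ≈ 1.1192.
Each bolus raises the concentration by D/Vd = 1961/217 ≈ 9.037 μg/mL.
Cmax,ss = C₀/(1 − f) ≈ 9.037/0.8935 ≈ 10.114 μg/mL.
One interval later, Cmin,ss = Cmax,ss·e^(−kτ) ≈ 10.114 × 0.1065 ≈ 1.077 μg/mL.
Trough 1.1 μg/mL vs MEC 1 μg/mL: adequate.

1.1 μg/mL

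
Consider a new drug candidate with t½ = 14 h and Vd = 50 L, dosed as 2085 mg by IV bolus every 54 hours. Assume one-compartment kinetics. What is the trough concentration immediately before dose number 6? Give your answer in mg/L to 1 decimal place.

f = (1/2)^(τ/t½) = (1/2)^(54/14) ≈ 0.0690.
C₀ = D/Vd = 2085/50 ≈ 41.700 mg/L.
Before the 6th dose, 5 doses have been given. Superposition: Cmin = C₀·(f + f² + … + f^5).
≈ 41.700 × (0.0690 + 0.0048 + 0.0003 + 0.0000 + 0.0000) ≈ 41.700 × 0.0741 ≈ 3.090 mg/L.

3.1 mg/L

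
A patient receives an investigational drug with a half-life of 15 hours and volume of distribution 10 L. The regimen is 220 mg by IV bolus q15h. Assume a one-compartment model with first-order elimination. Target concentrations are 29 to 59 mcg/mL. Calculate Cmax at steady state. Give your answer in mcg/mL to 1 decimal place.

44.0 mcg/mL

τ = 15 h = 1 half-life, so f = (1/2)^1 = 0.5.
At steady state, R = 1/(1 − 0.5) = 2/1.
Single-dose peak C₀ = D/Vd = 220/10 = 22 mcg/mL.
Steady-state peak Cmax,ss = C₀·R = 22 × 2/1 ≈ 44.000 mcg/mL.
Peak 44.0 mcg/mL vs MTC 59 mcg/mL: below toxic threshold.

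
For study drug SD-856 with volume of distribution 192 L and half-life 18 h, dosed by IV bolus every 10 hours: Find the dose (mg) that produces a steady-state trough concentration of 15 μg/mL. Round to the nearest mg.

τ/t½ = 10/18 ≈ 0.55556, so f = (1/2)^(10/18) ≈ 0.680395.
Cmin,ss = (D/Vd)·f/(1−f), so D = Cmin,ss·Vd·(1−f)/f.
D = 15 × 192 × (1−f)/f ≈ 15 × 192 × 0.46973 ≈ 1352.82 mg.

1353 mg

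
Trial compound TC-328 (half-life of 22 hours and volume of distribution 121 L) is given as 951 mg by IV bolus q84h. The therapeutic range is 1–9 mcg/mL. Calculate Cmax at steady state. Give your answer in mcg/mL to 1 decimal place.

k = ln2/t½ = ln2/22 ≈ 0.031507 h⁻¹; fraction remaining f = e^(−kτ) = e^(−0.031507×84) ≈ 0.0709.
Accumulation ratio R = 1/(1 − f) ≈ 1/0.9291 ≈ 1.0763.
Single-dose peak C₀ = D/Vd = 951/121 ≈ 7.860 mcg/mL.
Cmax,ss = C₀/(1 − f) ≈ 7.860/0.9291 ≈ 8.460 mcg/mL.
Peak 8.5 mcg/mL vs MTC 9 mcg/mL: below toxic threshold.

8.5 mcg/mL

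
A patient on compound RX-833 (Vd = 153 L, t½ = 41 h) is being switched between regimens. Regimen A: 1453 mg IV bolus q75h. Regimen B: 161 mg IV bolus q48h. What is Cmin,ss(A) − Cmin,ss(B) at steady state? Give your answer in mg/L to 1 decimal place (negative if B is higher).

Regimen A: f = (1/2)^(75/41) ≈ 0.2814; Cmin,ss = (1453/153)·f/(1−f) ≈ 3.719 mg/L.
Regimen B: f = (1/2)^(48/41) ≈ 0.4442; Cmin,ss = (161/153)·f/(1−f) ≈ 0.841 mg/L.
Difference ≈ 3.719 − 0.841 ≈ 2.878 mg/L.

2.9 mg/L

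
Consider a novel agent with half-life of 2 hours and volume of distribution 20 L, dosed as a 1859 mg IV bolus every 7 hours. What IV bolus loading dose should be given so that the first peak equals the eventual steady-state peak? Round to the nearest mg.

2039 mg

f = (1/2)^(7/2) ≈ 0.088388; accumulation ratio R = 1/(1−f) ≈ 1.09696.
Loading dose to hit Cmax,ss on first dose: D_load = D_maint·R ≈ 1859 × 1.09696 ≈ 2039.25 mg.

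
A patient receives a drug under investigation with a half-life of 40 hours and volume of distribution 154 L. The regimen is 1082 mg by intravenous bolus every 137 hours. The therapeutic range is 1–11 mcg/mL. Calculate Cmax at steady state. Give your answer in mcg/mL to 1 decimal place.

7.7 mcg/mL

Over one 137-h interval, 137/40 ≈ 3.425 half-lives elapse, leaving f ≈ 0.0931 of each dose.
At steady state, accumulation factor R = 1/(1 − e^(−kτ)) ≈ 1.1027.
Each bolus raises the concentration by D/Vd = 1082/154 ≈ 7.026 mcg/mL.
Steady-state peak Cmax,ss = C₀·R ≈ 7.026 × 1.1027 ≈ 7.748 mcg/mL.
Peak 7.7 mcg/mL vs MTC 11 mcg/mL: below toxic threshold.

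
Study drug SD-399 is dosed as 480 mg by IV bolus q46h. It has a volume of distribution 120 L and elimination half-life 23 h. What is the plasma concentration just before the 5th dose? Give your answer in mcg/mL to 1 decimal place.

f = (1/2)^(τ/t½) = (1/2)^(46/23) ≈ 0.2500.
C₀ = D/Vd = 480/120 ≈ 4.000 mcg/mL.
Before the 5th dose, 4 doses have been given. Superposition: Cmin = C₀·(f + f² + … + f^4).
≈ 4.000 × (0.2500 + 0.0625 + 0.0156 + 0.0039) ≈ 4.000 × 0.3320 ≈ 1.328 mcg/mL.

1.3 mcg/mL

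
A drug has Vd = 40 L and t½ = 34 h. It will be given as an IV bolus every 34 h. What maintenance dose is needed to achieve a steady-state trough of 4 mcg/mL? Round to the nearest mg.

τ/t½ = 34/34 ≈ 1, so f = (1/2)^(34/34) ≈ 0.500000.
Cmin,ss = (D/Vd)·f/(1−f), so D = Cmin,ss·Vd·(1−f)/f.
D = 4 × 40 × (1−f)/f ≈ 4 × 40 × 1.00000 ≈ 160.00 mg.

160 mg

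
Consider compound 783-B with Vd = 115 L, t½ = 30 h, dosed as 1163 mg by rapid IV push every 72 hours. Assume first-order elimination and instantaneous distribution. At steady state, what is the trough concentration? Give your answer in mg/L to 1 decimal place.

2.4 mg/L

τ/t½ = 72/30 ≈ 2.4, so fraction remaining f = (1/2)^(72/30) ≈ 0.1895.
Single-dose peak C₀ = D/Vd = 1163/115 ≈ 10.113 mg/L.
Steady-state trough Cmin,ss = C₀·f/(1−f) ≈ 10.113 × 0.1895/0.8105 ≈ 2.364 mg/L.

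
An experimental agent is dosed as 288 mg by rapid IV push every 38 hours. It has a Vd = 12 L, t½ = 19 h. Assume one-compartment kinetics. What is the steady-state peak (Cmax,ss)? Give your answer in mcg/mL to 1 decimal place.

32.0 mcg/mL

τ = 38 h = 2 half-lives, so f = (1/2)^2 = 0.25.
Accumulation ratio R = 1/(1 − f) = 1/0.75 = 4/3.
Single-dose peak C₀ = D/Vd = 288/12 = 24 mcg/mL.
Steady-state peak Cmax,ss = C₀·R = 24 × 4/3 ≈ 32.000 mcg/mL.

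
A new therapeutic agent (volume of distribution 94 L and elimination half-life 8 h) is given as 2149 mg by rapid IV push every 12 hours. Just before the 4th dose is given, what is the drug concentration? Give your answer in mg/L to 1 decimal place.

f = (1/2)^(τ/t½) = (1/2)^(12/8) ≈ 0.3536.
C₀ = D/Vd = 2149/94 ≈ 22.862 mg/L.
Before the 4th dose, 3 doses have been given. Superposition: Cmin = C₀·(f + f² + … + f^3).
≈ 22.862 × (0.3536 + 0.1250 + 0.0442) ≈ 22.862 × 0.5228 ≈ 11.952 mg/L.

12.0 mg/L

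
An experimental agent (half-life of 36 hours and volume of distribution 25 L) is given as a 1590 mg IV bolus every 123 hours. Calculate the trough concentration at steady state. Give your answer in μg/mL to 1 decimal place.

τ/t½ = 123/36 ≈ 3.4167, so fraction remaining f = (1/2)^(123/36) ≈ 0.0936.
At steady state, accumulation factor R = 1/(1 − e^(−kτ)) ≈ 1.1033.
Each bolus raises the concentration by D/Vd = 1590/25 ≈ 63.600 μg/mL.
Cmax,ss = C₀/(1 − f) ≈ 63.600/0.9064 ≈ 70.168 μg/mL.
One interval later, Cmin,ss = Cmax,ss·e^(−kτ) ≈ 70.168 × 0.0936 ≈ 6.568 μg/mL.

6.6 μg/mL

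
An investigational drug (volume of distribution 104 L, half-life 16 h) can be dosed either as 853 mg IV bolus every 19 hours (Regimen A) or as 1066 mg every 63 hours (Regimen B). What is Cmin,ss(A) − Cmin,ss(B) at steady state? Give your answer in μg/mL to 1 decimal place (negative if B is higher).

Regimen A: f = (1/2)^(19/16) ≈ 0.4391; Cmin,ss = (853/104)·f/(1−f) ≈ 6.421 μg/mL.
Regimen B: f = (1/2)^(63/16) ≈ 0.0653; Cmin,ss = (1066/104)·f/(1−f) ≈ 0.716 μg/mL.
Difference ≈ 6.421 − 0.716 ≈ 5.705 μg/mL.

5.7 μg/mL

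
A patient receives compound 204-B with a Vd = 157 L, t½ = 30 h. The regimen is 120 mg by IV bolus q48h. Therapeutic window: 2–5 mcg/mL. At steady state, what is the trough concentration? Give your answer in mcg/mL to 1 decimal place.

0.4 mcg/mL

τ/t½ = 48/30 ≈ 1.6, so fraction remaining f = (1/2)^(48/30) ≈ 0.3299.
Single-dose peak C₀ = D/Vd = 120/157 ≈ 0.764 mcg/mL.
Steady-state trough Cmin,ss = C₀·f/(1−f) ≈ 0.764 × 0.3299/0.6701 ≈ 0.376 mcg/mL.
Trough 0.4 mcg/mL vs MEC 2 mcg/mL: subtherapeutic.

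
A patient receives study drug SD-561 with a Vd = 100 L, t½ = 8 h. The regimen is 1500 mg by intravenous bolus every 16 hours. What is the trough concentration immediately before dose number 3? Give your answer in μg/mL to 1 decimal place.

4.7 μg/mL

f = (1/2)^(τ/t½) = (1/2)^(16/8) ≈ 0.2500.
C₀ = D/Vd = 1500/100 ≈ 15.000 μg/mL.
Before the 3rd dose, 2 doses have been given. Superposition: Cmin = C₀·(f + f²).
≈ 15.000 × (0.2500 + 0.0625) ≈ 15.000 × 0.3125 ≈ 4.688 μg/mL.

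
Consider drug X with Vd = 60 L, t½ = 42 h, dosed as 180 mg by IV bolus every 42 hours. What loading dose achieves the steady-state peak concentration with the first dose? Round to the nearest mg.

360 mg

f = (1/2)^(42/42) ≈ 0.500000; accumulation ratio R = 1/(1−f) ≈ 2.00000.
Loading dose to hit Cmax,ss on first dose: D_load = D_maint·R ≈ 180 × 2.00000 ≈ 360.00 mg.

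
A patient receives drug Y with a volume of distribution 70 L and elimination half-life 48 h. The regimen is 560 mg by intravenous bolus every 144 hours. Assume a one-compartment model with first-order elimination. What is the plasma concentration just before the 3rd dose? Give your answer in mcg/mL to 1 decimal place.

1.1 mcg/mL

f = (1/2)^(τ/t½) = (1/2)^(144/48) ≈ 0.1250.
C₀ = D/Vd = 560/70 ≈ 8.000 mcg/mL.
Before the 3rd dose, 2 doses have been given. Superposition: Cmin = C₀·(f + f²).
≈ 8.000 × (0.1250 + 0.0156) ≈ 8.000 × 0.1406 ≈ 1.125 mcg/mL.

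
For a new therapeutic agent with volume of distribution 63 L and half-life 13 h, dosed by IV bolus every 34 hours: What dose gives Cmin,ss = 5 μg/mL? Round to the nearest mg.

1615 mg

τ/t½ = 34/13 ≈ 2.6154, so f = (1/2)^(34/13) ≈ 0.163189.
Cmin,ss = (D/Vd)·f/(1−f), so D = Cmin,ss·Vd·(1−f)/f.
D = 5 × 63 × (1−f)/f ≈ 5 × 63 × 5.12786 ≈ 1615.28 mg.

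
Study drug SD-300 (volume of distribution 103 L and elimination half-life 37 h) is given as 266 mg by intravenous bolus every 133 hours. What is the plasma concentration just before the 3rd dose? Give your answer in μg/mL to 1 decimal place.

0.2 μg/mL

f = (1/2)^(τ/t½) = (1/2)^(133/37) ≈ 0.0828.
C₀ = D/Vd = 266/103 ≈ 2.583 μg/mL.
Before the 3rd dose, 2 doses have been given. Superposition: Cmin = C₀·(f + f²).
≈ 2.583 × (0.0828 + 0.0069) ≈ 2.583 × 0.0897 ≈ 0.232 μg/mL.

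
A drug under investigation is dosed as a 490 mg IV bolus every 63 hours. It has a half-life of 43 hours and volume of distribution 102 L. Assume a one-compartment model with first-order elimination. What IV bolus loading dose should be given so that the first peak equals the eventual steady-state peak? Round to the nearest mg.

768 mg

f = (1/2)^(63/43) ≈ 0.362206; accumulation ratio R = 1/(1−f) ≈ 1.56790.
Loading dose to hit Cmax,ss on first dose: D_load = D_maint·R ≈ 490 × 1.56790 ≈ 768.27 mg.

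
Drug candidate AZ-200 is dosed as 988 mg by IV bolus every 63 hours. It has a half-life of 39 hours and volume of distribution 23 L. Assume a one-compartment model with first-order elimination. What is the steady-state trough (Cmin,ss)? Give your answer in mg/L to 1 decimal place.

20.8 mg/L

τ/t½ = 63/39 ≈ 1.6154, so fraction remaining f = (1/2)^(63/39) ≈ 0.3264.
Accumulation ratio R = 1/(1 − f) ≈ 1/0.6736 ≈ 1.4846.
Single-dose peak C₀ = D/Vd = 988/23 ≈ 42.957 mg/L.
Steady-state peak Cmax,ss = C₀·R ≈ 42.957 × 1.4846 ≈ 63.774 mg/L.
One interval later, Cmin,ss = Cmax,ss·e^(−kτ) ≈ 63.774 × 0.3264 ≈ 20.816 mg/L.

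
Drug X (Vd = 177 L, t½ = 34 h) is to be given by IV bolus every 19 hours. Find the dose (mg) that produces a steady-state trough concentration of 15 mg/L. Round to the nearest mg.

1256 mg

τ/t½ = 19/34 ≈ 0.55882, so f = (1/2)^(19/34) ≈ 0.678856.
Cmin,ss = (D/Vd)·f/(1−f), so D = Cmin,ss·Vd·(1−f)/f.
D = 15 × 177 × (1−f)/f ≈ 15 × 177 × 0.47307 ≈ 1256.00 mg.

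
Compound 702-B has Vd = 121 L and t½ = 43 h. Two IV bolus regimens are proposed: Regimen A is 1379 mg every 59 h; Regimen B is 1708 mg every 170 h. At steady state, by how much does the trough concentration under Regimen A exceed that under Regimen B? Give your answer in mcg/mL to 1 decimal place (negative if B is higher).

6.2 mcg/mL

Regimen A: f = (1/2)^(59/43) ≈ 0.3863; Cmin,ss = (1379/121)·f/(1−f) ≈ 7.174 mcg/mL.
Regimen B: f = (1/2)^(170/43) ≈ 0.0645; Cmin,ss = (1708/121)·f/(1−f) ≈ 0.973 mcg/mL.
Difference ≈ 7.174 − 0.973 ≈ 6.201 mcg/mL.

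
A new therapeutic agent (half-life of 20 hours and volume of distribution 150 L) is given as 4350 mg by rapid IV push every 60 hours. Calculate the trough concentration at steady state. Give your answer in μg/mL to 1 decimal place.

τ = 60 h = 3 half-lives, so f = (1/2)^3 = 0.125.
Accumulation ratio R = 1/(1 − f) = 1/0.875 = 8/7.
Single-dose peak C₀ = D/Vd = 4350/150 = 29 μg/mL.
Steady-state peak Cmax,ss = C₀·R = 29 × 8/7 ≈ 33.143 μg/mL.
Steady-state trough Cmin,ss = Cmax,ss·f ≈ 33.143 × 0.125 ≈ 4.143 μg/mL.

4.1 μg/mL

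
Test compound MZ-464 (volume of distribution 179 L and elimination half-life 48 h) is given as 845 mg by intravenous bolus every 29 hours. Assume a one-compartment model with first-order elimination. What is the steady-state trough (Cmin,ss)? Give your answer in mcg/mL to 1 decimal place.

τ/t½ = 29/48 ≈ 0.60417, so fraction remaining f = (1/2)^(29/48) ≈ 0.6579.
Single-dose peak C₀ = D/Vd = 845/179 ≈ 4.721 mcg/mL.
Steady-state trough Cmin,ss = C₀·f/(1−f) ≈ 4.721 × 0.6579/0.3421 ≈ 9.079 mcg/mL.

9.1 mcg/mL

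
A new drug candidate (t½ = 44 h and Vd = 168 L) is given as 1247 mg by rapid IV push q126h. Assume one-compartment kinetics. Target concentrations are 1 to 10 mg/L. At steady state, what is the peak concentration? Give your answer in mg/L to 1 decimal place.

8.6 mg/L

Over one 126-h interval, 126/44 ≈ 2.8636 half-lives elapse, leaving f ≈ 0.1374 of each dose.
Accumulation ratio R = 1/(1 − f) ≈ 1/0.8626 ≈ 1.1593.
Each bolus raises the concentration by D/Vd = 1247/168 ≈ 7.423 mg/L.
Steady-state peak Cmax,ss = C₀·R ≈ 7.423 × 1.1593 ≈ 8.605 mg/L.
Peak 8.6 mg/L vs MTC 10 mg/L: below toxic threshold.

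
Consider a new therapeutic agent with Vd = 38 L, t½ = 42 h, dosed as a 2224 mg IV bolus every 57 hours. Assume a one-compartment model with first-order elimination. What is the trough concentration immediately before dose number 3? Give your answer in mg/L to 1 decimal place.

31.8 mg/L

f = (1/2)^(τ/t½) = (1/2)^(57/42) ≈ 0.3904.
C₀ = D/Vd = 2224/38 ≈ 58.526 mg/L.
Before the 3rd dose, 2 doses have been given. Superposition: Cmin = C₀·(f + f²).
≈ 58.526 × (0.3904 + 0.1524) ≈ 58.526 × 0.5428 ≈ 31.768 mg/L.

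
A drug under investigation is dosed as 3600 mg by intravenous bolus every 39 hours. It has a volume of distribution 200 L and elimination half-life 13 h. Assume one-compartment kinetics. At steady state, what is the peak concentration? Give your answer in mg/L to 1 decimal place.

τ = 39 h = 3 half-lives, so f = (1/2)^3 = 0.125.
At steady state, R = 1/(1 − 0.125) = 8/7.
Single-dose peak C₀ = D/Vd = 3600/200 = 18 mg/L.
Steady-state peak Cmax,ss = C₀·R = 18 × 8/7 ≈ 20.571 mg/L.

20.6 mg/L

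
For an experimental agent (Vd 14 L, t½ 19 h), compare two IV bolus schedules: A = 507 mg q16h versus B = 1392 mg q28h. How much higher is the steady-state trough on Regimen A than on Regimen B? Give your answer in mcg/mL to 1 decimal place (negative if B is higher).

Regimen A: f = (1/2)^(16/19) ≈ 0.5578; Cmin,ss = (507/14)·f/(1−f) ≈ 45.681 mcg/mL.
Regimen B: f = (1/2)^(28/19) ≈ 0.3601; Cmin,ss = (1392/14)·f/(1−f) ≈ 55.953 mcg/mL.
Difference ≈ 45.681 − 55.953 ≈ -10.272 mcg/mL.

-10.3 mcg/mL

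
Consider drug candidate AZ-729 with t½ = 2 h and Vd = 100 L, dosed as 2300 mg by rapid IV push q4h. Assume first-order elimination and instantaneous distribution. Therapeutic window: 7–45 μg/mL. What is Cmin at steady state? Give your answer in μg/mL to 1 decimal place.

The dosing interval is 2 half-lives, so f = 2^(−2) = 0.25.
Accumulation ratio R = 1/(1 − f) = 1/0.75 = 4/3.
Single-dose peak C₀ = D/Vd = 2300/100 = 23 μg/mL.
Steady-state peak Cmax,ss = C₀·R = 23 × 4/3 ≈ 30.667 μg/mL.
Steady-state trough Cmin,ss = Cmax,ss·f ≈ 30.667 × 0.25 ≈ 7.667 μg/mL.
Trough 7.7 μg/mL vs MEC 7 μg/mL: adequate.

7.7 μg/mL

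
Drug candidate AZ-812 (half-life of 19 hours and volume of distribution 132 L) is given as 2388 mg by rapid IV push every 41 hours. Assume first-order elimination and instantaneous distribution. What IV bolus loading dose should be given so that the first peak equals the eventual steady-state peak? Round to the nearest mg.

3078 mg

f = (1/2)^(41/19) ≈ 0.224083; accumulation ratio R = 1/(1−f) ≈ 1.28880.
Loading dose to hit Cmax,ss on first dose: D_load = D_maint·R ≈ 2388 × 1.28880 ≈ 3077.65 mg.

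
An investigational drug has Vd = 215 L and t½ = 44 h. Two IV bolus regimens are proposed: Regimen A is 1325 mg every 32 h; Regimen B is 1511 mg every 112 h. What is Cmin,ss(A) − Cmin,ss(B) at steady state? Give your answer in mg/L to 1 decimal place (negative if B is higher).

7.9 mg/L

Regimen A: f = (1/2)^(32/44) ≈ 0.6040; Cmin,ss = (1325/215)·f/(1−f) ≈ 9.400 mg/L.
Regimen B: f = (1/2)^(112/44) ≈ 0.1713; Cmin,ss = (1511/215)·f/(1−f) ≈ 1.453 mg/L.
Difference ≈ 9.400 − 1.453 ≈ 7.947 mg/L.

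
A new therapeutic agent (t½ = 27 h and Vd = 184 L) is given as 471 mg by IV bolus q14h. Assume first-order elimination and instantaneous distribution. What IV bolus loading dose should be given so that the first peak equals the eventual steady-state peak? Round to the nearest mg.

f = (1/2)^(14/27) ≈ 0.698088; accumulation ratio R = 1/(1−f) ≈ 3.31222.
Loading dose to hit Cmax,ss on first dose: D_load = D_maint·R ≈ 471 × 3.31222 ≈ 1560.06 mg.

1560 mg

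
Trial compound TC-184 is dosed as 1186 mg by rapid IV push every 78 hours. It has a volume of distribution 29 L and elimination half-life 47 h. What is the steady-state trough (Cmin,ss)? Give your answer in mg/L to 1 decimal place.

k = ln2/t½ = ln2/47 ≈ 0.014748 h⁻¹; fraction remaining f = e^(−kτ) = e^(−0.014748×78) ≈ 0.3165.
At steady state, accumulation factor R = 1/(1 − e^(−kτ)) ≈ 1.4631.
Each bolus raises the concentration by D/Vd = 1186/29 ≈ 40.897 mg/L.
Cmax,ss = C₀/(1 − f) ≈ 40.897/0.6835 ≈ 59.835 mg/L.
Steady-state trough Cmin,ss = Cmax,ss·f ≈ 59.835 × 0.3165 ≈ 18.938 mg/L.

18.9 mg/L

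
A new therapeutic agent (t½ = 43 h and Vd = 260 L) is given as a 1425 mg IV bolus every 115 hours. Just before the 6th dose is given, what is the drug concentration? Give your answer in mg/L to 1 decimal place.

1.0 mg/L

f = (1/2)^(τ/t½) = (1/2)^(115/43) ≈ 0.1566.
C₀ = D/Vd = 1425/260 ≈ 5.481 mg/L.
Before the 6th dose, 5 doses have been given. Superposition: Cmin = C₀·(f + f² + … + f^5).
≈ 5.481 × (0.1566 + 0.0245 + 0.0038 + 0.0006 + 0.0001) ≈ 5.481 × 0.1856 ≈ 1.017 mg/L.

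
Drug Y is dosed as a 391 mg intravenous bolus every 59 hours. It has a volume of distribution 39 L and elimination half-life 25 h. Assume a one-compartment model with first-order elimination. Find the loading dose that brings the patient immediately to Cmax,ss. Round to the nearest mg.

486 mg

f = (1/2)^(59/25) ≈ 0.194791; accumulation ratio R = 1/(1−f) ≈ 1.24191.
Loading dose to hit Cmax,ss on first dose: D_load = D_maint·R ≈ 391 × 1.24191 ≈ 485.59 mg.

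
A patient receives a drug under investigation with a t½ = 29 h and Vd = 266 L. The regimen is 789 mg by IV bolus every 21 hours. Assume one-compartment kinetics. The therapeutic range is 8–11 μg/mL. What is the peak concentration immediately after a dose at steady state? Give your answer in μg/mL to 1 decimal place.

k = ln2/t½ = ln2/29 ≈ 0.023902 h⁻¹; fraction remaining f = e^(−kτ) = e^(−0.023902×21) ≈ 0.6054.
Accumulation ratio R = 1/(1 − f) ≈ 1/0.3946 ≈ 2.5342.
Each bolus raises the concentration by D/Vd = 789/266 ≈ 2.966 μg/mL.
Steady-state peak Cmax,ss = C₀·R ≈ 2.966 × 2.5342 ≈ 7.516 μg/mL.
Peak 7.5 μg/mL vs MTC 11 μg/mL: below toxic threshold.

7.5 μg/mL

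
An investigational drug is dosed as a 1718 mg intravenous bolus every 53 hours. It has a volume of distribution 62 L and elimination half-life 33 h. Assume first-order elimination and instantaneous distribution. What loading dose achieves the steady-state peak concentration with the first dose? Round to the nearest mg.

f = (1/2)^(53/33) ≈ 0.328494; accumulation ratio R = 1/(1−f) ≈ 1.48919.
Loading dose to hit Cmax,ss on first dose: D_load = D_maint·R ≈ 1718 × 1.48919 ≈ 2558.43 mg.

2558 mg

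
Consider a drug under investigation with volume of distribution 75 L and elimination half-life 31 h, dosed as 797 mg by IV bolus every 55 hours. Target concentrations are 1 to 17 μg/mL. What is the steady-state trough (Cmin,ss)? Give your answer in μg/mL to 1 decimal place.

Over one 55-h interval, 55/31 ≈ 1.7742 half-lives elapse, leaving f ≈ 0.2924 of each dose.
At steady state, accumulation factor R = 1/(1 − e^(−kτ)) ≈ 1.4132.
Single-dose peak C₀ = D/Vd = 797/75 ≈ 10.627 μg/mL.
Steady-state peak Cmax,ss = C₀·R ≈ 10.627 × 1.4132 ≈ 15.018 μg/mL.
Steady-state trough Cmin,ss = Cmax,ss·f ≈ 15.018 × 0.2924 ≈ 4.391 μg/mL.
Trough 4.4 μg/mL vs MEC 1 μg/mL: adequate.

4.4 μg/mL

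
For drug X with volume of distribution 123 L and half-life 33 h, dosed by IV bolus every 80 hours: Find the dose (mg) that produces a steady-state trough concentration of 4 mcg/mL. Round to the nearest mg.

2149 mg

τ/t½ = 80/33 ≈ 2.4242, so f = (1/2)^(80/33) ≈ 0.186307.
Cmin,ss = (D/Vd)·f/(1−f), so D = Cmin,ss·Vd·(1−f)/f.
D = 4 × 123 × (1−f)/f ≈ 4 × 123 × 4.36748 ≈ 2148.80 mg.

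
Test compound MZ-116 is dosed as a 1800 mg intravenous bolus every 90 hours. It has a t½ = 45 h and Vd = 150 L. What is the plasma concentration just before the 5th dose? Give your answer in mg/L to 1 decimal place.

f = (1/2)^(τ/t½) = (1/2)^(90/45) ≈ 0.2500.
C₀ = D/Vd = 1800/150 ≈ 12.000 mg/L.
Before the 5th dose, 4 doses have been given. Superposition: Cmin = C₀·(f + f² + … + f^4).
≈ 12.000 × (0.2500 + 0.0625 + 0.0156 + 0.0039) ≈ 12.000 × 0.3320 ≈ 3.984 mg/L.

4.0 mg/L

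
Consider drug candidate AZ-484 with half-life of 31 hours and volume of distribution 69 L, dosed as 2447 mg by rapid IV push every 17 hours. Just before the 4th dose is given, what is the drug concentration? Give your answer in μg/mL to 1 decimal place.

52.2 μg/mL

f = (1/2)^(τ/t½) = (1/2)^(17/31) ≈ 0.6838.
C₀ = D/Vd = 2447/69 ≈ 35.464 μg/mL.
Before the 4th dose, 3 doses have been given. Superposition: Cmin = C₀·(f + f² + … + f^3).
≈ 35.464 × (0.6838 + 0.4676 + 0.3197) ≈ 35.464 × 1.4711 ≈ 52.171 μg/mL.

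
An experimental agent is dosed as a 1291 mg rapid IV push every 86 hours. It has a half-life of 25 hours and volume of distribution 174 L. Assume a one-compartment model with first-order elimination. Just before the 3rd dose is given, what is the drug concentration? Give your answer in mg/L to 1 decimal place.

0.7 mg/L

f = (1/2)^(τ/t½) = (1/2)^(86/25) ≈ 0.0921.
C₀ = D/Vd = 1291/174 ≈ 7.420 mg/L.
Before the 3rd dose, 2 doses have been given. Superposition: Cmin = C₀·(f + f²).
≈ 7.420 × (0.0921 + 0.0085) ≈ 7.420 × 0.1006 ≈ 0.746 mg/L.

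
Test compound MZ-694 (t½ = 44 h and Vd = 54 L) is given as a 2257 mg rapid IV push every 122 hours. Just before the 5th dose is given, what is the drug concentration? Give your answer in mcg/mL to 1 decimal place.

f = (1/2)^(τ/t½) = (1/2)^(122/44) ≈ 0.1463.
C₀ = D/Vd = 2257/54 ≈ 41.796 mcg/mL.
Before the 5th dose, 4 doses have been given. Superposition: Cmin = C₀·(f + f² + … + f^4).
≈ 41.796 × (0.1463 + 0.0214 + 0.0031 + 0.0005) ≈ 41.796 × 0.1713 ≈ 7.160 mcg/mL.

7.2 mcg/mL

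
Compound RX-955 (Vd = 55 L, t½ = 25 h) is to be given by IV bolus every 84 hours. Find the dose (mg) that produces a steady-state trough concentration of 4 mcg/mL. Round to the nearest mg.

2039 mg

τ/t½ = 84/25 ≈ 3.36, so f = (1/2)^(84/25) ≈ 0.097396.
Cmin,ss = (D/Vd)·f/(1−f), so D = Cmin,ss·Vd·(1−f)/f.
D = 4 × 55 × (1−f)/f ≈ 4 × 55 × 9.26736 ≈ 2038.82 mg.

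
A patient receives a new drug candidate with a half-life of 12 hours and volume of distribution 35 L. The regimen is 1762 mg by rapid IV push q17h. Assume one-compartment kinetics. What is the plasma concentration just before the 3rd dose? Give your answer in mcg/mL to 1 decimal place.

25.9 mcg/mL

f = (1/2)^(τ/t½) = (1/2)^(17/12) ≈ 0.3746.
C₀ = D/Vd = 1762/35 ≈ 50.343 mcg/mL.
Before the 3rd dose, 2 doses have been given. Superposition: Cmin = C₀·(f + f²).
≈ 50.343 × (0.3746 + 0.1403) ≈ 50.343 × 0.5149 ≈ 25.922 mcg/mL.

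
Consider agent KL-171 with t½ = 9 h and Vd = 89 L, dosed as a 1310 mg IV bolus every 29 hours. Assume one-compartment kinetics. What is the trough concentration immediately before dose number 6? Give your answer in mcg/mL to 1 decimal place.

1.8 mcg/mL

f = (1/2)^(τ/t½) = (1/2)^(29/9) ≈ 0.1072.
C₀ = D/Vd = 1310/89 ≈ 14.719 mcg/mL.
Before the 6th dose, 5 doses have been given. Superposition: Cmin = C₀·(f + f² + … + f^5).
≈ 14.719 × (0.1072 + 0.0115 + 0.0012 + 0.0001 + 0.0000) ≈ 14.719 × 0.1200 ≈ 1.766 mcg/mL.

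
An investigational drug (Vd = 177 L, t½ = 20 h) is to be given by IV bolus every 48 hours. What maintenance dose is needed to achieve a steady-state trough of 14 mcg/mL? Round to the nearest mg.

10601 mg

τ/t½ = 48/20 ≈ 2.4, so f = (1/2)^(48/20) ≈ 0.189465.
Cmin,ss = (D/Vd)·f/(1−f), so D = Cmin,ss·Vd·(1−f)/f.
D = 14 × 177 × (1−f)/f ≈ 14 × 177 × 4.27802 ≈ 10600.93 mg.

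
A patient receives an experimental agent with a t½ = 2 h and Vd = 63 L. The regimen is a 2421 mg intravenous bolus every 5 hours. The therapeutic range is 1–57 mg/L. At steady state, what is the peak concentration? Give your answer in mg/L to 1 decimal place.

τ/t½ = 5/2 ≈ 2.5, so fraction remaining f = (1/2)^(5/2) ≈ 0.1768.
At steady state, accumulation factor R = 1/(1 − e^(−kτ)) ≈ 1.2148.
Single-dose peak C₀ = D/Vd = 2421/63 ≈ 38.429 mg/L.
Steady-state peak Cmax,ss = C₀·R ≈ 38.429 × 1.2148 ≈ 46.684 mg/L.
Peak 46.7 mg/L vs MTC 57 mg/L: below toxic threshold.

46.7 mg/L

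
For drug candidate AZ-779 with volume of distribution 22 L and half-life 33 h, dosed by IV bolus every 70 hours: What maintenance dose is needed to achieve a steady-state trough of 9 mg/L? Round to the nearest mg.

τ/t½ = 70/33 ≈ 2.1212, so f = (1/2)^(70/33) ≈ 0.229854.
Cmin,ss = (D/Vd)·f/(1−f), so D = Cmin,ss·Vd·(1−f)/f.
D = 9 × 22 × (1−f)/f ≈ 9 × 22 × 3.35059 ≈ 663.42 mg.

663 mg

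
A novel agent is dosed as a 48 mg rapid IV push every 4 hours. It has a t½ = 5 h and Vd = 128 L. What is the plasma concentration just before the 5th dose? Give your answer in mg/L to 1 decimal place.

f = (1/2)^(τ/t½) = (1/2)^(4/5) ≈ 0.5743.
C₀ = D/Vd = 48/128 ≈ 0.375 mg/L.
Before the 5th dose, 4 doses have been given. Superposition: Cmin = C₀·(f + f² + … + f^4).
≈ 0.375 × (0.5743 + 0.3298 + 0.1894 + 0.1088) ≈ 0.375 × 1.2023 ≈ 0.451 mg/L.

0.5 mg/L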